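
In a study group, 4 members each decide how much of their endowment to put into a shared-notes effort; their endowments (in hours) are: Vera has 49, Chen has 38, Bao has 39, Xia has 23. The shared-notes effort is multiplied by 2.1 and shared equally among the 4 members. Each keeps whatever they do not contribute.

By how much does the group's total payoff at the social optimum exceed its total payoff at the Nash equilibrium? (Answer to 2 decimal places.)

The private return per contributed unit is 2.1/4 = 0.5250 < 1 for every player regardless of endowment, so the Nash equilibrium is zero contribution and the group total is Σ E_j = 49 + 38 + 39 + 23 = 149.
Each contributed unit returns 2.100 to the group, so the social optimum is full contribution by everyone: group total = 2.100 × 149 = 312.90.
Efficiency loss = (2.100 − 1) × 149 = 163.90.

163.90 hours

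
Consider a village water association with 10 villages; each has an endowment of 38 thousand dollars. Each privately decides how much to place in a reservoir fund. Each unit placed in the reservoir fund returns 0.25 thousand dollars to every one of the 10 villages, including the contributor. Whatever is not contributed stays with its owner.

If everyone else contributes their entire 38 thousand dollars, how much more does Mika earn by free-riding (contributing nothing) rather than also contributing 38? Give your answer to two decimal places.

Switching from a contribution of 38 to 0 lets Mika keep an extra 38 thousand dollars, but lowers the reservoir fund by 38, which costs Mika their own share of that drop: 0.25 × 38 = 9.50.
Net gain = 38 − 9.50 = 28.50. The private return per contributed unit (0.25) is below 1, so free-riding is indeed the best response regardless of what the others do.

28.50 thousand dollars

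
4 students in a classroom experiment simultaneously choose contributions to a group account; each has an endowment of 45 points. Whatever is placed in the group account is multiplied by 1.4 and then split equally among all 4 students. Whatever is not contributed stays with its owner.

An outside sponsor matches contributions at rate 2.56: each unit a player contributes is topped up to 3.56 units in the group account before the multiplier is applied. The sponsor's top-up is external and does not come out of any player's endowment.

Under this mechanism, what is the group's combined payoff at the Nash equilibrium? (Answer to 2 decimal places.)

The effective private return per unit is now 1.4 × 3.56 / 4 = 1.2460 > 1, so every player's dominant strategy flips to full contribution.
At the Nash equilibrium everyone contributes 45. Group total payoff = 1.4 × 3.56 × 180 = 897.12.

897.12 points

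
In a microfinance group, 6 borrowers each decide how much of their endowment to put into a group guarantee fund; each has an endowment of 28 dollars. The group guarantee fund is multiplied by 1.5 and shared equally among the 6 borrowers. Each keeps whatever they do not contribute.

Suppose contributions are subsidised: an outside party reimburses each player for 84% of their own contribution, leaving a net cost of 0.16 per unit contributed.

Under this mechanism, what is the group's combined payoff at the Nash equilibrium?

Under the mechanism each unit contributed yields (1.5/6) / 0.16 = 1.5625 back to its contributor per unit of net cost, which exceeds 1, making full contribution the dominant choice for everyone.
So the Nash equilibrium is full contribution by all 6; the group earns 6 × (28 × 0.84 + 1.5 × 28) = 393.12.

393.12 dollars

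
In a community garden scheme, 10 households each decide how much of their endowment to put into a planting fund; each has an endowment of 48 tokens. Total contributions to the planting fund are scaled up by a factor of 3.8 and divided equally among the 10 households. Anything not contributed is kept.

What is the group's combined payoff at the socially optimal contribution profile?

Each contributed unit returns 3.800 to the group as a whole (0.3800 to each of 10 players), which exceeds 1, so the social optimum is full contribution: group total = 3.800 × 480 = 1824.00.

1824.00 tokens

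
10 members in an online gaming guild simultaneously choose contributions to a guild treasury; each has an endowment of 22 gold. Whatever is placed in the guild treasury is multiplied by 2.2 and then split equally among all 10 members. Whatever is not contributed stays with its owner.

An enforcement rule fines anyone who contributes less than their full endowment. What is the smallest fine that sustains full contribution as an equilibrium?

Given the others contribute fully, the best deviation is to contribute 0 (any partial contribution still incurs the fine and gives up units whose private return 0.2200 is below 1).
Deviating from 22 to 0 saves 22 gold but forfeits the deviator's share of the drop in the guild treasury: 2.2/10 × 22 = 4.84.
So the deviation gain is 22 − 4.84 = 17.16, and the fine must be at least 17.16 gold to wipe it out.

17.16 gold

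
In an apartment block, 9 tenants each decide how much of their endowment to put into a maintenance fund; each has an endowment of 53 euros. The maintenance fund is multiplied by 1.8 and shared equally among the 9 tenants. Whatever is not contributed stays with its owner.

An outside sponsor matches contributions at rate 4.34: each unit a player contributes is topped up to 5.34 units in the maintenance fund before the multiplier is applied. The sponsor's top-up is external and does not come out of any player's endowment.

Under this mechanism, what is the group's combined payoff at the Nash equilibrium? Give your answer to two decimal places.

The effective private return per unit is now 1.8 × 5.34 / 9 = 1.0680 > 1, so every player's dominant strategy flips to full contribution.
So the Nash equilibrium is full contribution by all 9; the group earns 1.8 × 5.34 × 477 = 4584.92.

4584.92 euros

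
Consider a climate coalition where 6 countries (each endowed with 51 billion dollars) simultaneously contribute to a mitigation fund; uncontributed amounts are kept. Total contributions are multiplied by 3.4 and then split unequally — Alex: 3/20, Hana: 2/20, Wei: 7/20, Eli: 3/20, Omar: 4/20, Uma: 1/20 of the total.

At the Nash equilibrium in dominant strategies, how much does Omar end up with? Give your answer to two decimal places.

85.68 billion dollars

For player j, contributing a unit is worthwhile iff 3.4 × (j's share) ≥ 1, i.e. iff j's share is at least 0.2941.
The only share above 0.2941 is Wei's 7/20, contributing 51; the remaining 5 contribute 0. Total contributed: 51.
Omar keeps 51 and receives 3.4 × 51 × 4/20 = 34.68 from the mitigation fund, for a payoff of 85.68.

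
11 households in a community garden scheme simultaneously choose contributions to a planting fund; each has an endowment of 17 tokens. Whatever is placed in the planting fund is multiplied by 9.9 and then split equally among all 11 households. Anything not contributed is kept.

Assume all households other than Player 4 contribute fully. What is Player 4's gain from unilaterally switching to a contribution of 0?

1.70 tokens

Switching from a contribution of 17 to 0 lets Player 4 keep an extra 17 tokens, but lowers the planting fund by 17, which costs Player 4 their own share of that drop: 9.9/11 × 17 = 15.30.
Net gain = 17 − 15.30 = 1.70. The private return per contributed unit (0.9000) is below 1, so free-riding is indeed the best response regardless of what the others do.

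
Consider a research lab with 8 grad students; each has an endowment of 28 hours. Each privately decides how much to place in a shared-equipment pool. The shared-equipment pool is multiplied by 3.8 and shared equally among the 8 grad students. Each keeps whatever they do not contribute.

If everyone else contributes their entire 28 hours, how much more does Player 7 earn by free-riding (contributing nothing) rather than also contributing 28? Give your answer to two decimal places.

14.70 hours

Switching from a contribution of 28 to 0 lets Player 7 keep an extra 28 hours, but lowers the shared-equipment pool by 28, which costs Player 7 their own share of that drop: 3.8/8 × 28 = 13.30.
Net gain = 28 − 13.30 = 14.70. The private return per contributed unit (0.4750) is below 1, so free-riding is indeed the best response regardless of what the others do.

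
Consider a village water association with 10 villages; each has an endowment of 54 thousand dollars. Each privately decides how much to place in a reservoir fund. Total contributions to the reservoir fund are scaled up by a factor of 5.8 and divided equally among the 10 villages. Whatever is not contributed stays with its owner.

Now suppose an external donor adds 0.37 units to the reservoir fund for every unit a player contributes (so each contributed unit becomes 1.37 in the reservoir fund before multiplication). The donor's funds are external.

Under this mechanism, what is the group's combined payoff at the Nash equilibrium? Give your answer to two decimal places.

540.00 thousand dollars

Even with the mechanism, each unit contributed returns only 5.8 × 1.37 / 10 = 0.7946 per unit of net cost, so contributing nothing is still dominant.
Everyone keeps their endowment and the group total is 10 × 54 = 540.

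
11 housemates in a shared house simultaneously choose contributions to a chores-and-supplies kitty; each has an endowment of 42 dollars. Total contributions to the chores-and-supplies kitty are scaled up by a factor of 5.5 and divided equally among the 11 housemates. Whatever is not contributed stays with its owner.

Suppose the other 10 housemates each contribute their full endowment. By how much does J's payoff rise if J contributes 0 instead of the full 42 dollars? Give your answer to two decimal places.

21.00 dollars

Switching from a contribution of 42 to 0 lets J keep an extra 42 dollars, but lowers the chores-and-supplies kitty by 42, which costs J their own share of that drop: 5.5/11 × 42 = 21.00.
Net gain = 42 − 21.00 = 21.00. The private return per contributed unit (0.5000) is below 1, so free-riding is indeed the best response regardless of what the others do.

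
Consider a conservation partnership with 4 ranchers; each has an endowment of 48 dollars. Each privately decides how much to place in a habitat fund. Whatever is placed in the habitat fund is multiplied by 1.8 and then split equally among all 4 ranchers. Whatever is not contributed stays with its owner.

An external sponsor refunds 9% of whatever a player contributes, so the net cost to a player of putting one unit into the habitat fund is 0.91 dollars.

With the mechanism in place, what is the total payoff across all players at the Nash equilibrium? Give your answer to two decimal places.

192.00 dollars

Even with the mechanism, each unit contributed returns only (1.8/4) / 0.91 = 0.4945 per unit of net cost, so contributing nothing is still dominant.
At the Nash equilibrium no one contributes; group total payoff = 4 × 48 = 192.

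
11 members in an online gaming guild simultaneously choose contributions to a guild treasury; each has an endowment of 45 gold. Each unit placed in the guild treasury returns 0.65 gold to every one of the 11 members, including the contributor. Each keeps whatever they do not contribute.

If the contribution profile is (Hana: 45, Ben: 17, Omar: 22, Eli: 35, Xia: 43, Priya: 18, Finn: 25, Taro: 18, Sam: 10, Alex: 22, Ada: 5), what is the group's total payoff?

2094.00 gold

Total contributed: 45 + 17 + 22 + 35 + 43 + 18 + 25 + 18 + 10 + 22 + 5 = 260; total kept: 11 × 45 − 260 = 235.
The guild treasury pays out 0.65 × 11 × 260 = 1859.00 in aggregate.
Group total = 235 + 1859.00 = 2094.00.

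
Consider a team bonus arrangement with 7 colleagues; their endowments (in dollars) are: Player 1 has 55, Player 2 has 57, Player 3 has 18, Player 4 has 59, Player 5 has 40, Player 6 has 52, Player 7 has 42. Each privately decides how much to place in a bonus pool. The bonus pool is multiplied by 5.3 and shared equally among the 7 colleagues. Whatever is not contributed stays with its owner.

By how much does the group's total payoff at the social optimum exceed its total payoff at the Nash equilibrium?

1388.90 dollars

The private return per contributed unit is 5.3/7 = 0.7571 < 1 for every player regardless of endowment, so the Nash equilibrium is zero contribution and the group total is Σ E_j = 55 + 57 + 18 + 59 + 40 + 52 + 42 = 323.
Each contributed unit returns 5.300 to the group, so the social optimum is full contribution by everyone: group total = 5.300 × 323 = 1711.90.
Efficiency loss = (5.300 − 1) × 323 = 1388.90.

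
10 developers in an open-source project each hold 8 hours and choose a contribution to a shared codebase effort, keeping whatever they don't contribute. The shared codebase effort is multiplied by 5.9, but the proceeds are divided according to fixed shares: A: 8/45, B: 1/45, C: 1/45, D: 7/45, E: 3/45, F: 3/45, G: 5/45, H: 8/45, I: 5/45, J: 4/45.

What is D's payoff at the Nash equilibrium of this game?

22.68 hours

For player j, contributing a unit is worthwhile iff 5.9 × (j's share) ≥ 1, i.e. iff j's share is at least 0.1695.
A and H clear that bar, contributing 8 each; the remaining 8 contribute 0. Total contributed: 16.
D keeps 8 and receives 5.9 × 16 × 7/45 = 14.68 from the shared codebase effort, for a payoff of 22.68.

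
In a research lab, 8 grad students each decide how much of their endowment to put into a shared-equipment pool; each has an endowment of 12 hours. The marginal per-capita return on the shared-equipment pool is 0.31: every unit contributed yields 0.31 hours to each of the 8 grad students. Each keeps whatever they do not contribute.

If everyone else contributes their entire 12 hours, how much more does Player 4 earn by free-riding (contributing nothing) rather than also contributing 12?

8.28 hours

Switching from a contribution of 12 to 0 lets Player 4 keep an extra 12 hours, but lowers the shared-equipment pool by 12, which costs Player 4 their own share of that drop: 0.31 × 12 = 3.72.
Net gain = 12 − 3.72 = 8.28. The private return per contributed unit (0.31) is below 1, so free-riding is indeed the best response regardless of what the others do.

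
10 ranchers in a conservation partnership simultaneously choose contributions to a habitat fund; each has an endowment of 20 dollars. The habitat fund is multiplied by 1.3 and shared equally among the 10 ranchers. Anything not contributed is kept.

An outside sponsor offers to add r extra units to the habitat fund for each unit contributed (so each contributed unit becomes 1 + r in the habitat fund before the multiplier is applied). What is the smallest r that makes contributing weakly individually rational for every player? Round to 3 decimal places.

With matching at rate r, one contributed unit becomes (1 + r) in the habitat fund and returns 1.3 × (1 + r) / 10 to the contributor.
Setting this equal to 1: 1 + r = 10/1.3 = 7.6923.
So the minimum matching rate is r = 7.6923 − 1 = 6.692.

6.692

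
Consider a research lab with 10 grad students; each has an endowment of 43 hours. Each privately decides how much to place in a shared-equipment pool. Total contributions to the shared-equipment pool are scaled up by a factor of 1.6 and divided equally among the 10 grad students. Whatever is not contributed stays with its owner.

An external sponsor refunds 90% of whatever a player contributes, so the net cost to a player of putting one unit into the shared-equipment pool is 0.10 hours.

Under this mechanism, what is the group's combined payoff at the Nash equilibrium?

With the mechanism, a contributed unit returns (1.6/10) / 0.10 = 1.6000 per unit of net cost to the contributor — now above 1 — so contributing fully is weakly dominant for every player.
So the Nash equilibrium is full contribution by all 10; the group earns 10 × (43 × 0.90 + 1.6 × 43) = 1075.00.

1075.00 hours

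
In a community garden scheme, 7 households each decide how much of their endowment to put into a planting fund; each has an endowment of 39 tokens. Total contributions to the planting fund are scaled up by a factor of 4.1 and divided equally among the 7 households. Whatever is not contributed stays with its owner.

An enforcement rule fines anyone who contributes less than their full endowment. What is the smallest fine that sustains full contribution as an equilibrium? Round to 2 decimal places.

Given the others contribute fully, the best deviation is to contribute 0 (any partial contribution still incurs the fine and gives up units whose private return 0.5857 is below 1).
Deviating from 39 to 0 saves 39 tokens but forfeits the deviator's share of the drop in the planting fund: 4.1/7 × 39 = 22.84.
So the deviation gain is 39 − 22.84 = 16.16, and the fine must be at least 16.16 tokens to wipe it out.

16.16 tokens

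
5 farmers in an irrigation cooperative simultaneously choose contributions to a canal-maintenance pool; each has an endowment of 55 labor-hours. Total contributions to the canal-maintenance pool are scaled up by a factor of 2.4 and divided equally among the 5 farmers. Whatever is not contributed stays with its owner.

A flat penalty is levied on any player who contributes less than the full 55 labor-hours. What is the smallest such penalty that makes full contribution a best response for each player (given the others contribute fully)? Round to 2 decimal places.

28.60 labor-hours

Given the others contribute fully, the best deviation is to contribute 0 (any partial contribution still incurs the fine and gives up units whose private return 0.4800 is below 1).
Deviating from 55 to 0 saves 55 labor-hours but forfeits the deviator's share of the drop in the canal-maintenance pool: 2.4/5 × 55 = 26.40.
So the deviation gain is 55 − 26.40 = 28.60, and the fine must be at least 28.60 labor-hours to wipe it out.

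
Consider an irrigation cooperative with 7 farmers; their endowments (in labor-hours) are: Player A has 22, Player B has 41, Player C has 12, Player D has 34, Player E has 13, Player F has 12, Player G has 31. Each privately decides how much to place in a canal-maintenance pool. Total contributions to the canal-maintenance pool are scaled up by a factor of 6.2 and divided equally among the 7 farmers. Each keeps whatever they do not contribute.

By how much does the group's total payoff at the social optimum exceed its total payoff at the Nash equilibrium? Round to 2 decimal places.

The private return per contributed unit is 6.2/7 = 0.8857 < 1 for every player regardless of endowment, so the Nash equilibrium is zero contribution and the group total is Σ E_j = 22 + 41 + 12 + 34 + 13 + 12 + 31 = 165.
Each contributed unit returns 6.200 to the group, so the social optimum is full contribution by everyone: group total = 6.200 × 165 = 1023.00.
Efficiency loss = (6.200 − 1) × 165 = 858.00.

858.00 labor-hours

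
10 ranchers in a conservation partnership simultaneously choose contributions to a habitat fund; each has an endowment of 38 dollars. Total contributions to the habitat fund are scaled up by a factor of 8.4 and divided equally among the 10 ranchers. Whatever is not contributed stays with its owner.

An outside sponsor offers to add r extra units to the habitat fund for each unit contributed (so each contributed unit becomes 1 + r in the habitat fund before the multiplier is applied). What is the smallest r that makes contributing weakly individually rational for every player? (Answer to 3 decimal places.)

0.190

With matching at rate r, one contributed unit becomes (1 + r) in the habitat fund and returns 8.4 × (1 + r) / 10 to the contributor.
Setting this equal to 1: 1 + r = 10/8.4 = 1.1905.
So the minimum matching rate is r = 1.1905 − 1 = 0.190.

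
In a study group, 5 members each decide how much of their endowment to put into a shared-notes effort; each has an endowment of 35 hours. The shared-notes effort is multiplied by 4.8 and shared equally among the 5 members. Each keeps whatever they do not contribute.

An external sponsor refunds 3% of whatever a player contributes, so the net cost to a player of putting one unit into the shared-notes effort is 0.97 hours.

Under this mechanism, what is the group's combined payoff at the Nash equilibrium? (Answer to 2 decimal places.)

175.00 hours

With the mechanism, a contributed unit returns (4.8/5) / 0.97 = 0.9897 per unit of net cost — still below 1 — so contributing 0 remains dominant for every player.
Everyone keeps their endowment and the group total is 5 × 35 = 175.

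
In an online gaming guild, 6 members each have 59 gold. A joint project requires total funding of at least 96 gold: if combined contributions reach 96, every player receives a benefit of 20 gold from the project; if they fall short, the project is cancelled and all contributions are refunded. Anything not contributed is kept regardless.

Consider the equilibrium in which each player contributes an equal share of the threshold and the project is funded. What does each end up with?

63 gold

Equal share of the threshold: 96/6 = 16.
At this profile no one gains by cutting their contribution: any cut drops the total below 96, the project is cancelled, contributions are refunded, and the deviator ends with 59, which is less than 59 − 16 + 20 = 63. Contributing more than 16 just wastes the excess. So contributing exactly 16 is a best response.
Each player's payoff: 59 − 16 + 20 = 63.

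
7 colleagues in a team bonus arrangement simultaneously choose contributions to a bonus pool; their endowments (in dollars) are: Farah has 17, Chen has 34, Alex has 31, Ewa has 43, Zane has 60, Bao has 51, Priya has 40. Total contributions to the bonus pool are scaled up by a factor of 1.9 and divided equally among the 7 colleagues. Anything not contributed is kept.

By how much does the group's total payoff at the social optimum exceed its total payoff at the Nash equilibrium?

The private return per contributed unit is 1.9/7 = 0.2714 < 1 for every player regardless of endowment, so the Nash equilibrium is zero contribution and the group total is Σ E_j = 17 + 34 + 31 + 43 + 60 + 51 + 40 = 276.
Each contributed unit returns 1.900 to the group, so the social optimum is full contribution by everyone: group total = 1.900 × 276 = 524.40.
Efficiency loss = (1.900 − 1) × 276 = 248.40.

248.40 dollars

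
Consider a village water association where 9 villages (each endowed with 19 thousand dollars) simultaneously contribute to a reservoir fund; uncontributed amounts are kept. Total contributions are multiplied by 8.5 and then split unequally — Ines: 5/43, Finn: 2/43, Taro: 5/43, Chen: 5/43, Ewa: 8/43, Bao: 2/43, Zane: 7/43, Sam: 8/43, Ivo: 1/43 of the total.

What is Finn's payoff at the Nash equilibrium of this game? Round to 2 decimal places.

41.53 thousand dollars

Player j's private return per contributed unit is 8.5 × (j's share). Contributing is weakly dominant for j when that share is at least 1/8.5 = 0.1176, and contributing 0 is dominant otherwise.
The shares above 0.1176 belong to Ewa, Zane and Sam, contributing 19 each; the remaining 6 contribute 0. Total contributed: 57.
Finn keeps 19 and receives 8.5 × 57 × 2/43 = 22.53 from the reservoir fund, for a payoff of 41.53.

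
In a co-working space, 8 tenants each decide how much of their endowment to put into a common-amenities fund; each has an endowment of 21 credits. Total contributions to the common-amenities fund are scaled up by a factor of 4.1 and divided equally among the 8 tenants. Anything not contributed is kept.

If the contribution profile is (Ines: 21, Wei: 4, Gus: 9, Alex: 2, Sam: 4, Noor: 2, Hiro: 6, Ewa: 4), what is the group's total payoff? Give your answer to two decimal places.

Total contributed: 21 + 4 + 9 + 2 + 4 + 2 + 6 + 4 = 52; total kept: 8 × 21 − 52 = 116.
The common-amenities fund pays out 4.1 × 52 = 213.20 in aggregate.
Group total = 116 + 213.20 = 329.20.

329.20 credits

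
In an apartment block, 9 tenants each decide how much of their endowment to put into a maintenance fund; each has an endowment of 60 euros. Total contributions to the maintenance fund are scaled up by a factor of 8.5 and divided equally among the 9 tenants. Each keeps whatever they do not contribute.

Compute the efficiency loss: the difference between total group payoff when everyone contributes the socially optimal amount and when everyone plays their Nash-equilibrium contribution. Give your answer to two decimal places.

Each contributed unit returns 8.5/9 = 0.9444 to its contributor — below 1 — so contributing 0 is dominant for every player. At the Nash equilibrium everyone keeps their 60, and the group total is 9 × 60 = 540.
Each contributed unit returns 8.500 to the group as a whole (0.9444 to each of 9 players), which exceeds 1, so the social optimum is full contribution: group total = 8.500 × 540 = 4590.00.
Efficiency loss = 4590.00 − 540 = 4050.00.

4050.00 euros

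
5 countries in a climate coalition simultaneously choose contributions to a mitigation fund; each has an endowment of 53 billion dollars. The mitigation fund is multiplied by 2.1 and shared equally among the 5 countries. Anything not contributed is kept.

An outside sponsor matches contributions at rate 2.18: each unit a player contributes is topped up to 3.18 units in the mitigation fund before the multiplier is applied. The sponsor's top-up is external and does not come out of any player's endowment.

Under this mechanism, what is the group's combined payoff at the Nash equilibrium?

1769.67 billion dollars

Under the mechanism each unit contributed yields 2.1 × 3.18 / 5 = 1.3356 back to its contributor per unit of net cost, which exceeds 1, making full contribution the dominant choice for everyone.
At the Nash equilibrium everyone contributes 53. Group total payoff = 2.1 × 3.18 × 265 = 1769.67.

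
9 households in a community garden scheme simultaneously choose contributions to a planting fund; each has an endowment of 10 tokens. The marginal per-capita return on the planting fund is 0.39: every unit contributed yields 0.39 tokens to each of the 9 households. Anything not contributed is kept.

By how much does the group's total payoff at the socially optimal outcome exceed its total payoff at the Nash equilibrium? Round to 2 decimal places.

The private return per contributed unit is 0.39 < 1, so contributing 0 is dominant for every player. At the Nash equilibrium everyone keeps their 10, and the group total is 9 × 10 = 90.
Each contributed unit returns 3.510 to the group as a whole (0.39 to each of 9 players), which exceeds 1, so the social optimum is full contribution: group total = 3.510 × 90 = 315.90.
Efficiency loss = 315.90 − 90 = 225.90.

225.90 tokens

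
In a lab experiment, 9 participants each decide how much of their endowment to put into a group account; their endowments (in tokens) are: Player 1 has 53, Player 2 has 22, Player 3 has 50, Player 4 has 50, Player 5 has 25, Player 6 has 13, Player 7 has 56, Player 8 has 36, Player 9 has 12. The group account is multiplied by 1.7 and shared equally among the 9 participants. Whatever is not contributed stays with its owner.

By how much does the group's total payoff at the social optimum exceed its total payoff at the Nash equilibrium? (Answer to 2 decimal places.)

221.90 tokens

The private return per contributed unit is 1.7/9 = 0.1889 < 1 for every player regardless of endowment, so the Nash equilibrium is zero contribution and the group total is Σ E_j = 53 + 22 + 50 + 50 + 25 + 13 + 56 + 36 + 12 = 317.
Each contributed unit returns 1.700 to the group, so the social optimum is full contribution by everyone: group total = 1.700 × 317 = 538.90.
Efficiency loss = (1.700 − 1) × 317 = 221.90.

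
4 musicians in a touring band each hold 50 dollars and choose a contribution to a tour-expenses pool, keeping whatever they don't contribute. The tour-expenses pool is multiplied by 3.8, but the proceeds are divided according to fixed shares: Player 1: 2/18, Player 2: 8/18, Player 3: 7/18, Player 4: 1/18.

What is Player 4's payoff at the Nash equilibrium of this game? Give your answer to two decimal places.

71.11 dollars

Player j's private return per contributed unit is 3.8 × (j's share). Contributing is weakly dominant for j when that share is at least 1/3.8 = 0.2632, and contributing 0 is dominant otherwise.
Player 2 and Player 3 clear that bar, contributing 50 each; the remaining 2 contribute 0. Total contributed: 100.
Player 4 keeps 50 and receives 3.8 × 100 × 1/18 = 21.11 from the tour-expenses pool, for a payoff of 71.11.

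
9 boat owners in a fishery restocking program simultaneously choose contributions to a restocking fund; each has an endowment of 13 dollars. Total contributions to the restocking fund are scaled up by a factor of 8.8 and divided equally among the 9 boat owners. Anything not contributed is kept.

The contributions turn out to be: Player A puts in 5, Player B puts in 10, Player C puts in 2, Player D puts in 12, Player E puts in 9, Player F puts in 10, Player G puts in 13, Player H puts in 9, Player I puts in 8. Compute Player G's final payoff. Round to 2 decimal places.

76.27 dollars

Total contributed: 5 + 10 + 2 + 12 + 9 + 10 + 13 + 9 + 8 = 78.
Each receives 8.8 × 78 / 9 = 76.27 from the restocking fund.
Player G keeps 13 − 13 = 0, so Player G's payoff is 0 + 76.27 = 76.27.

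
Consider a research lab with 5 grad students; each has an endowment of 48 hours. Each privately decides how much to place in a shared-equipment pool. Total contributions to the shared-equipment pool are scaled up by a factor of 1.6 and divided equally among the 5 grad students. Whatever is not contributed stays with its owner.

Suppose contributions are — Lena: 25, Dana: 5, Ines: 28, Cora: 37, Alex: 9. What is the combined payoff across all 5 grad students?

Total contributed: 25 + 5 + 28 + 37 + 9 = 104; total kept: 5 × 48 − 104 = 136.
The shared-equipment pool pays out 1.6 × 104 = 166.40 in aggregate.
Group total = 136 + 166.40 = 302.40.

302.40 hours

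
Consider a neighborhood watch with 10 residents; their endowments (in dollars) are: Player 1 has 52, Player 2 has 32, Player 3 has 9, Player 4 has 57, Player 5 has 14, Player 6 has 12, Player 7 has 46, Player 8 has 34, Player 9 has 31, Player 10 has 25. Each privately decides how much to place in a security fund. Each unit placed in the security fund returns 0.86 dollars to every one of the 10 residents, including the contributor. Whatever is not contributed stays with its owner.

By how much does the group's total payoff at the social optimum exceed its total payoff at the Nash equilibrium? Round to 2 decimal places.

The private return per contributed unit is 0.86 < 1 for everyone, so the Nash equilibrium is zero contribution and the group total is Σ E_j = 52 + 32 + 9 + 57 + 14 + 12 + 46 + 34 + 31 + 25 = 312.
Each contributed unit returns 8.600 to the group, so the social optimum is full contribution by everyone: group total = 8.600 × 312 = 2683.20.
Efficiency loss = (8.600 − 1) × 312 = 2371.20.

2371.20 dollars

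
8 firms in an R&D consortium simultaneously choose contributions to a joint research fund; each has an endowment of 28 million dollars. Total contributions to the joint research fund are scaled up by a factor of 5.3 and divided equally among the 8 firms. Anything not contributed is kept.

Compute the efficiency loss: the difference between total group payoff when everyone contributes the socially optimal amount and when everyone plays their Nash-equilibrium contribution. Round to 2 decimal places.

963.20 million dollars

Each contributed unit returns 5.3/8 = 0.6625 to its contributor — below 1 — so contributing 0 is dominant for every player. At the Nash equilibrium everyone keeps their 28, and the group total is 8 × 28 = 224.
Each contributed unit returns 5.300 to the group as a whole (0.6625 to each of 8 players), which exceeds 1, so the social optimum is full contribution: group total = 5.300 × 224 = 1187.20.
Efficiency loss = 1187.20 − 224 = 963.20.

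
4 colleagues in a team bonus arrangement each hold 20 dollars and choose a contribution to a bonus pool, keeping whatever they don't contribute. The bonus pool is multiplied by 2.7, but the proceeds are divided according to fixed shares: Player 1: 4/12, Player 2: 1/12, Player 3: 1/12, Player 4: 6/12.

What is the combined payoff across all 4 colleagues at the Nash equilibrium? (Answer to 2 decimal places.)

For player j, contributing a unit is worthwhile iff 2.7 × (j's share) ≥ 1, i.e. iff j's share is at least 0.3704.
Player 4 alone (share 6/12) is above the threshold, contributing 20; the remaining 3 contribute 0. Total contributed: 20.
The bonus pool pays out 2.7 × 20 = 54.00 in total (split across the unequal shares, but the aggregate is all that matters for the group sum).
The 3 free-riders keep 20 each, adding 60. Group total = 60 + 54.00 = 114.00.

114.00 dollars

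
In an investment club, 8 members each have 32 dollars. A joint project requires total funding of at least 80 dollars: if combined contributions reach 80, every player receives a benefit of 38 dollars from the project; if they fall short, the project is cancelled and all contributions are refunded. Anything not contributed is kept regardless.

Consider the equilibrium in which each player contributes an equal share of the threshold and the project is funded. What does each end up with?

60 dollars

Equal share of the threshold: 80/8 = 10.
At this profile no one gains by cutting their contribution: any cut drops the total below 80, the project is cancelled, contributions are refunded, and the deviator ends with 32, which is less than 32 − 10 + 38 = 60. Contributing more than 10 just wastes the excess. So contributing exactly 10 is a best response.
Each player's payoff: 32 − 10 + 38 = 60.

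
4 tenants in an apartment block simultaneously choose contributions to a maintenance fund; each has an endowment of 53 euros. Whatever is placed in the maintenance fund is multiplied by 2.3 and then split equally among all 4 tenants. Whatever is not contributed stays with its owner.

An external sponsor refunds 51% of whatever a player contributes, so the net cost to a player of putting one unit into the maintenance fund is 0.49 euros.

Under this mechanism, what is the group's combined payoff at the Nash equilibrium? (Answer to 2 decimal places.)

595.72 euros

Under the mechanism each unit contributed yields (2.3/4) / 0.49 = 1.1735 back to its contributor per unit of net cost, which exceeds 1, making full contribution the dominant choice for everyone.
At the Nash equilibrium everyone contributes 53. Group total payoff = 4 × (53 × 0.51 + 2.3 × 53) = 595.72.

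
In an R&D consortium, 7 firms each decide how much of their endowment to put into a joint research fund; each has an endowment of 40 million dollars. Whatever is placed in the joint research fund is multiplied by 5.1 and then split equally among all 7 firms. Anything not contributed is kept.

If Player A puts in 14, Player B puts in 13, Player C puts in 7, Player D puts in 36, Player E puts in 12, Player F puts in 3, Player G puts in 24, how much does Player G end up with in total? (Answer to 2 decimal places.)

Total contributed: 14 + 13 + 7 + 36 + 12 + 3 + 24 = 109.
Each receives 5.1 × 109 / 7 = 79.41 from the joint research fund.
Player G keeps 40 − 24 = 16, so Player G's payoff is 16 + 79.41 = 95.41.

95.41 million dollars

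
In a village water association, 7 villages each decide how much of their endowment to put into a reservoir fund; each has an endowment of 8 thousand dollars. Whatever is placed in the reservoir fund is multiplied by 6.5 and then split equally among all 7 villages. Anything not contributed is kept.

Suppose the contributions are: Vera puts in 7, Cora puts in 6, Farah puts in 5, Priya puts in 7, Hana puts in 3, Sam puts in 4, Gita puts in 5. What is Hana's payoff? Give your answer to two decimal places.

39.36 thousand dollars

Total contributed: 7 + 6 + 5 + 7 + 3 + 4 + 5 = 37.
Each receives 6.5 × 37 / 7 = 34.36 from the reservoir fund.
Hana keeps 8 − 3 = 5, so Hana's payoff is 5 + 34.36 = 39.36.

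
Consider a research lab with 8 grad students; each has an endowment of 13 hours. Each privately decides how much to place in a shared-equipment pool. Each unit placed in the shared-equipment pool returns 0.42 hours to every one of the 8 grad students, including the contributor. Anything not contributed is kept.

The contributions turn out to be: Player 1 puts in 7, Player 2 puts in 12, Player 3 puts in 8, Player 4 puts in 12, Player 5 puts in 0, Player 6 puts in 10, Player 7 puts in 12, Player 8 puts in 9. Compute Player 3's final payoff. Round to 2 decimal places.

34.40 hours

Total contributed: 7 + 12 + 8 + 12 + 0 + 10 + 12 + 9 = 70.
Each receives 0.42 × 70 = 29.40 from the shared-equipment pool.
Player 3 keeps 13 − 8 = 5, so Player 3's payoff is 5 + 29.40 = 34.40.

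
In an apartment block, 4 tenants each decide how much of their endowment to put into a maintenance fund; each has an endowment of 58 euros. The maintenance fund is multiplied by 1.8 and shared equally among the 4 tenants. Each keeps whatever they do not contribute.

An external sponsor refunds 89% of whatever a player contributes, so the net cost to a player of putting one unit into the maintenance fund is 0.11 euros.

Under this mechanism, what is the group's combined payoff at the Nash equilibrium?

Under the mechanism each unit contributed yields (1.8/4) / 0.11 = 4.0909 back to its contributor per unit of net cost, which exceeds 1, making full contribution the dominant choice for everyone.
So the Nash equilibrium is full contribution by all 4; the group earns 4 × (58 × 0.89 + 1.8 × 58) = 624.08.

624.08 euros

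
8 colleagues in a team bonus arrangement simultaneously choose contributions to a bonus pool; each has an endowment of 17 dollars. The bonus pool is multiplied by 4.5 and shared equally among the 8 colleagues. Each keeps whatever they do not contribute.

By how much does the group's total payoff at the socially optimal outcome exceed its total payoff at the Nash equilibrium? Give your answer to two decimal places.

Each contributed unit returns 4.5/8 = 0.5625 to its contributor — below 1 — so contributing 0 is dominant for every player. At the Nash equilibrium everyone keeps their 17, and the group total is 8 × 17 = 136.
Each contributed unit returns 4.500 to the group as a whole (0.5625 to each of 8 players), which exceeds 1, so the social optimum is full contribution: group total = 4.500 × 136 = 612.00.
Efficiency loss = 612.00 − 136 = 476.00.

476.00 dollars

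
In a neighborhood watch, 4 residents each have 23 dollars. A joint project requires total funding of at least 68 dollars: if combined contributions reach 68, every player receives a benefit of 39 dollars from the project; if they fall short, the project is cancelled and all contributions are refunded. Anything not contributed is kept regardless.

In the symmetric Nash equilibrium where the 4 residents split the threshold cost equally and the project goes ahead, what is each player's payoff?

45 dollars

Equal share of the threshold: 68/4 = 17.
At this profile no one gains by cutting their contribution: any cut drops the total below 68, the project is cancelled, contributions are refunded, and the deviator ends with 23, which is less than 23 − 17 + 39 = 45. Contributing more than 17 just wastes the excess. So contributing exactly 17 is a best response.
Each player's payoff: 23 − 17 + 39 = 45.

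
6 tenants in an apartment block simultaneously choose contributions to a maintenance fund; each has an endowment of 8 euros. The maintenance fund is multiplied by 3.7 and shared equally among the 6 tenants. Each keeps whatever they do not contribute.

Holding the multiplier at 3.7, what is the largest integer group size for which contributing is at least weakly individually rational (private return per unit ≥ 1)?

3

Private return per unit is 3.7/(group size), which is ≥ 1 whenever the group size is ≤ 3.7.
The largest such integer is 3.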